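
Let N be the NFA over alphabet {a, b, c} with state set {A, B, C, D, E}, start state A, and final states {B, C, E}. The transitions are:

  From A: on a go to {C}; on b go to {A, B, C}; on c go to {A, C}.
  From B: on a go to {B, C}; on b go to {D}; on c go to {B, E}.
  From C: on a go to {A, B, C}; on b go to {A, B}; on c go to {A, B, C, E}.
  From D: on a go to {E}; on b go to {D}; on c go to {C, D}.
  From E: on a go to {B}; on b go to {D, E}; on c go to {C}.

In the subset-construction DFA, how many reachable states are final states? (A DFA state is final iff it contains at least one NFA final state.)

Start state of the DFA: {A}.
{A} --a--> {C}  [new]
{A} --b--> {A, B, C}  [new]
{A} --c--> {A, C}  [new]
{C} --a--> {A, B, C}  [seen]
{C} --b--> {A, B}  [new]
{C} --c--> {A, B, C, E}  [new]
{A, B, C} --a--> {A, B, C}  [seen]
{A, B, C} --b--> {A, B, C, D}  [new]
{A, B, C} --c--> {A, B, C, E}  [seen]
{A, C} --a--> {A, B, C}  [seen]
{A, C} --b--> {A, B, C}  [seen]
{A, C} --c--> {A, B, C, E}  [seen]
{A, B} --a--> {B, C}  [new]
{A, B} --b--> {A, B, C, D}  [seen]
{A, B} --c--> {A, B, C, E}  [seen]
{A, B, C, E} --a--> {A, B, C}  [seen]
{A, B, C, E} --b--> {A, B, C, D, E}  [new]
{A, B, C, E} --c--> {A, B, C, E}  [seen]
{A, B, C, D} --a--> {A, B, C, E}  [seen]
{A, B, C, D} --b--> {A, B, C, D}  [seen]
{A, B, C, D} --c--> {A, B, C, D, E}  [seen]
{B, C} --a--> {A, B, C}  [seen]
{B, C} --b--> {A, B, D}  [new]
{B, C} --c--> {A, B, C, E}  [seen]
{A, B, C, D, E} --a--> {A, B, C, E}  [seen]
{A, B, C, D, E} --b--> {A, B, C, D, E}  [seen]
{A, B, C, D, E} --c--> {A, B, C, D, E}  [seen]
{A, B, D} --a--> {B, C, E}  [new]
{A, B, D} --b--> {A, B, C, D}  [seen]
{A, B, D} --c--> {A, B, C, D, E}  [seen]
{B, C, E} --a--> {A, B, C}  [seen]
{B, C, E} --b--> {A, B, D, E}  [new]
{B, C, E} --c--> {A, B, C, E}  [seen]
{A, B, D, E} --a--> {B, C, E}  [seen]
{A, B, D, E} --b--> {A, B, C, D, E}  [seen]
{A, B, D, E} --c--> {A, B, C, D, E}  [seen]
Reachable DFA states: {A}, {C}, {A, B, C}, {A, C}, {A, B}, {A, B, C, E}, {A, B, C, D}, {B, C}, {A, B, C, D, E}, {A, B, D}, {B, C, E}, {A, B, D, E}.
Accepting DFA states (contain an NFA accepting state): {C}, {A, B, C}, {A, C}, {A, B}, {A, B, C, E}, {A, B, C, D}, {B, C}, {A, B, C, D, E}, {A, B, D}, {B, C, E}, {A, B, D, E}.

11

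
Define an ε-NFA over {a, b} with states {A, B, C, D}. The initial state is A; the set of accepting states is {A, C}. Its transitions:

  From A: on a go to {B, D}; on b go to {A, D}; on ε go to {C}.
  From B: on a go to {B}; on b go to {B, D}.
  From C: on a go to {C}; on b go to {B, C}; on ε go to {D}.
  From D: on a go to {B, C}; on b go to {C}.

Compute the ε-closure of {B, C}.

{B, C, D}

Begin with {B, C}.
C →ε {D}; add D.
ε-closure = {B, C, D}.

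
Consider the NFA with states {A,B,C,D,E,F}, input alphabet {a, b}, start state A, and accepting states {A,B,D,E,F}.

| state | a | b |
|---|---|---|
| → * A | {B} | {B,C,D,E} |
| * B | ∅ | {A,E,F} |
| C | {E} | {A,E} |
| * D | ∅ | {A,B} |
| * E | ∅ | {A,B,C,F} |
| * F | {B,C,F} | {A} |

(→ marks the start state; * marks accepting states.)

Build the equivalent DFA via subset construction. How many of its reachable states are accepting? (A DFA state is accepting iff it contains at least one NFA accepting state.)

10

Start state of the DFA: {A}.
{A} --a--> {B}  [new]
{A} --b--> {B,C,D,E}  [new]
{B} --a--> ∅  [new]
{B} --b--> {A,E,F}  [new]
{B,C,D,E} --a--> {E}  [new]
{B,C,D,E} --b--> {A,B,C,E,F}  [new]
∅ --a--> ∅  [seen]
∅ --b--> ∅  [seen]
{A,E,F} --a--> {B,C,F}  [new]
{A,E,F} --b--> {A,B,C,D,E,F}  [new]
{E} --a--> ∅  [seen]
{E} --b--> {A,B,C,F}  [new]
{A,B,C,E,F} --a--> {B,C,E,F}  [new]
{A,B,C,E,F} --b--> {A,B,C,D,E,F}  [seen]
{B,C,F} --a--> {B,C,E,F}  [seen]
{B,C,F} --b--> {A,E,F}  [seen]
{A,B,C,D,E,F} --a--> {B,C,E,F}  [seen]
{A,B,C,D,E,F} --b--> {A,B,C,D,E,F}  [seen]
{A,B,C,F} --a--> {B,C,E,F}  [seen]
{A,B,C,F} --b--> {A,B,C,D,E,F}  [seen]
{B,C,E,F} --a--> {B,C,E,F}  [seen]
{B,C,E,F} --b--> {A,B,C,E,F}  [seen]
Reachable DFA states: {A}, {B}, {B,C,D,E}, ∅, {A,E,F}, {E}, {A,B,C,E,F}, {B,C,F}, {A,B,C,D,E,F}, {A,B,C,F}, {B,C,E,F}.
Accepting DFA states (contain an NFA accepting state): {A}, {B}, {B,C,D,E}, {A,E,F}, {E}, {A,B,C,E,F}, {B,C,F}, {A,B,C,D,E,F}, {A,B,C,F}, {B,C,E,F}.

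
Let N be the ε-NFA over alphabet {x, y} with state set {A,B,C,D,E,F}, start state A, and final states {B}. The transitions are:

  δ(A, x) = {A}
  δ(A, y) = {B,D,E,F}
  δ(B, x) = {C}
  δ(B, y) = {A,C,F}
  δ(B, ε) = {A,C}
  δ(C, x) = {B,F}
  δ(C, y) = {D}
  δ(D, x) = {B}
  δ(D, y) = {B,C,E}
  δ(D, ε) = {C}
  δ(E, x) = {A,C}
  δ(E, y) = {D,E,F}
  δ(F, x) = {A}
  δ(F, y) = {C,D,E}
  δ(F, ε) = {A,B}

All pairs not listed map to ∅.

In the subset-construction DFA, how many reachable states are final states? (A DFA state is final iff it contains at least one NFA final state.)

Start state of the DFA: {A} (ε-closure of the NFA start).
{A} --x--> {A}  [seen]
{A} --y--> {A,B,C,D,E,F}  [new]
{A,B,C,D,E,F} --x--> {A,B,C,F}  [new]
{A,B,C,D,E,F} --y--> {A,B,C,D,E,F}  [seen]
{A,B,C,F} --x--> {A,B,C,F}  [seen]
{A,B,C,F} --y--> {A,B,C,D,E,F}  [seen]
Reachable DFA states: {A}, {A,B,C,D,E,F}, {A,B,C,F}.
Accepting DFA states (contain an NFA accepting state): {A,B,C,D,E,F}, {A,B,C,F}.

2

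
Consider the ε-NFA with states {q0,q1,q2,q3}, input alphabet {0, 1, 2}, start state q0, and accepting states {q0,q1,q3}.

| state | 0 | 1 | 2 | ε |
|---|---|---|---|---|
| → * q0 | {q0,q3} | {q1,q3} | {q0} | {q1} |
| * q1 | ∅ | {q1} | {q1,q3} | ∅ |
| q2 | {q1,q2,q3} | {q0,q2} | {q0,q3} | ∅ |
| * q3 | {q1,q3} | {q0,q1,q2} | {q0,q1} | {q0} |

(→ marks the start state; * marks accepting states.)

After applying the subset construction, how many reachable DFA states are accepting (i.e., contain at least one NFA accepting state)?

3

Start state of the DFA: {q0,q1} (ε-closure of the NFA start).
{q0,q1} --0--> {q0,q1,q3}  [new]
{q0,q1} --1--> {q0,q1,q3}  [seen]
{q0,q1} --2--> {q0,q1,q3}  [seen]
{q0,q1,q3} --0--> {q0,q1,q3}  [seen]
{q0,q1,q3} --1--> {q0,q1,q2,q3}  [new]
{q0,q1,q3} --2--> {q0,q1,q3}  [seen]
{q0,q1,q2,q3} --0--> {q0,q1,q2,q3}  [seen]
{q0,q1,q2,q3} --1--> {q0,q1,q2,q3}  [seen]
{q0,q1,q2,q3} --2--> {q0,q1,q3}  [seen]
Reachable DFA states: {q0,q1}, {q0,q1,q3}, {q0,q1,q2,q3}.
Accepting DFA states (contain an NFA accepting state): {q0,q1}, {q0,q1,q3}, {q0,q1,q2,q3}.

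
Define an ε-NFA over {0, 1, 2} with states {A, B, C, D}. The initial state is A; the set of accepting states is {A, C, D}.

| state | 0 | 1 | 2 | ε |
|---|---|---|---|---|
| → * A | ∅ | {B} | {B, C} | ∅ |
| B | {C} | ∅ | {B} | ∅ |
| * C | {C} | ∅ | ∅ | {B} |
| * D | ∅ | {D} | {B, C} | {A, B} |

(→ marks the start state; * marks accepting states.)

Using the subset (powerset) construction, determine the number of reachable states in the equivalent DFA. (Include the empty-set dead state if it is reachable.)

4

Start state of the DFA: {A} (ε-closure of the NFA start).
{A} --0--> ∅  [new]
{A} --1--> {B}  [new]
{A} --2--> {B, C}  [new]
∅ --0--> ∅  [seen]
∅ --1--> ∅  [seen]
∅ --2--> ∅  [seen]
{B} --0--> {B, C}  [seen]
{B} --1--> ∅  [seen]
{B} --2--> {B}  [seen]
{B, C} --0--> {B, C}  [seen]
{B, C} --1--> ∅  [seen]
{B, C} --2--> {B}  [seen]
Reachable DFA states: {A}, ∅, {B}, {B, C}.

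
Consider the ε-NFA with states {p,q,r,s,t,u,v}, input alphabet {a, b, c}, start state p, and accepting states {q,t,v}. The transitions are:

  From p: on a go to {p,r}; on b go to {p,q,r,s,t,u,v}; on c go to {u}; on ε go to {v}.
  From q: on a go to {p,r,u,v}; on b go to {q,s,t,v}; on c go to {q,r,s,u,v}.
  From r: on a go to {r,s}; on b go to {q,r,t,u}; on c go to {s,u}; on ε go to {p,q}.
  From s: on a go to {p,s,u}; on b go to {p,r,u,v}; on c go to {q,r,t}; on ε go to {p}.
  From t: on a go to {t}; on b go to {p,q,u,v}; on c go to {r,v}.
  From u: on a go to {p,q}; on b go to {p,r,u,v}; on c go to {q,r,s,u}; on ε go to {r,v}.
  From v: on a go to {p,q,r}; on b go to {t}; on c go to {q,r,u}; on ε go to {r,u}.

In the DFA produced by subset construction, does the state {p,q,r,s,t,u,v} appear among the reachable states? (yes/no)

yes

Start state of the DFA: {p,q,r,u,v} (ε-closure of the NFA start).
{p,q,r,u,v} --a--> {p,q,r,s,u,v}  [new]
{p,q,r,u,v} --b--> {p,q,r,s,t,u,v}  [new]
{p,q,r,u,v} --c--> {p,q,r,s,u,v}  [seen]
{p,q,r,s,u,v} --a--> {p,q,r,s,u,v}  [seen]
{p,q,r,s,u,v} --b--> {p,q,r,s,t,u,v}  [seen]
{p,q,r,s,u,v} --c--> {p,q,r,s,t,u,v}  [seen]
{p,q,r,s,t,u,v} --a--> {p,q,r,s,t,u,v}  [seen]
{p,q,r,s,t,u,v} --b--> {p,q,r,s,t,u,v}  [seen]
{p,q,r,s,t,u,v} --c--> {p,q,r,s,t,u,v}  [seen]
Reachable DFA states: {p,q,r,u,v}, {p,q,r,s,u,v}, {p,q,r,s,t,u,v}.
{p,q,r,s,t,u,v} is among them.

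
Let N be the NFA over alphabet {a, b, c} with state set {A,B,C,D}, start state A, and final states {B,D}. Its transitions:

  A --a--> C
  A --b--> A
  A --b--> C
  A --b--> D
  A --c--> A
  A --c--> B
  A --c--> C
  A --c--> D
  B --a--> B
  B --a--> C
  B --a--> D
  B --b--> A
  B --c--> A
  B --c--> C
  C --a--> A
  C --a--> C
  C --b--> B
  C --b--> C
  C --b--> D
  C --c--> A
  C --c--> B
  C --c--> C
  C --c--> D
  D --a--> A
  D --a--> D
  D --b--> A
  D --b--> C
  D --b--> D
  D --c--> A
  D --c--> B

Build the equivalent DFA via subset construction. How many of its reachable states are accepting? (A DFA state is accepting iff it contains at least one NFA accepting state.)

Start state of the DFA: {A}.
{A} --a--> {C}  [new]
{A} --b--> {A,C,D}  [new]
{A} --c--> {A,B,C,D}  [new]
{C} --a--> {A,C}  [new]
{C} --b--> {B,C,D}  [new]
{C} --c--> {A,B,C,D}  [seen]
{A,C,D} --a--> {A,C,D}  [seen]
{A,C,D} --b--> {A,B,C,D}  [seen]
{A,C,D} --c--> {A,B,C,D}  [seen]
{A,B,C,D} --a--> {A,B,C,D}  [seen]
{A,B,C,D} --b--> {A,B,C,D}  [seen]
{A,B,C,D} --c--> {A,B,C,D}  [seen]
{A,C} --a--> {A,C}  [seen]
{A,C} --b--> {A,B,C,D}  [seen]
{A,C} --c--> {A,B,C,D}  [seen]
{B,C,D} --a--> {A,B,C,D}  [seen]
{B,C,D} --b--> {A,B,C,D}  [seen]
{B,C,D} --c--> {A,B,C,D}  [seen]
Reachable DFA states: {A}, {C}, {A,C,D}, {A,B,C,D}, {A,C}, {B,C,D}.
Accepting DFA states (contain an NFA accepting state): {A,C,D}, {A,B,C,D}, {B,C,D}.

3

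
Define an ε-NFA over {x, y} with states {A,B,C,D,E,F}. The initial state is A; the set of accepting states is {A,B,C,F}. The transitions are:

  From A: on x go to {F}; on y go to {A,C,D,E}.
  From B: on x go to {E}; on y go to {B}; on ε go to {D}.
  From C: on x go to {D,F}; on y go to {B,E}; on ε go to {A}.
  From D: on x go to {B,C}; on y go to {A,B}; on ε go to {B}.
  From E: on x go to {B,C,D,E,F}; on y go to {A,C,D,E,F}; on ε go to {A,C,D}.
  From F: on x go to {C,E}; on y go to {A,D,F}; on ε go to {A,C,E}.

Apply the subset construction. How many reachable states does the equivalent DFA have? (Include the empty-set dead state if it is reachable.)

3

Start state of the DFA: {A} (ε-closure of the NFA start).
{A} --x--> {A,B,C,D,E,F}  [new]
{A} --y--> {A,B,C,D,E}  [new]
{A,B,C,D,E,F} --x--> {A,B,C,D,E,F}  [seen]
{A,B,C,D,E,F} --y--> {A,B,C,D,E,F}  [seen]
{A,B,C,D,E} --x--> {A,B,C,D,E,F}  [seen]
{A,B,C,D,E} --y--> {A,B,C,D,E,F}  [seen]
Reachable DFA states: {A}, {A,B,C,D,E,F}, {A,B,C,D,E}.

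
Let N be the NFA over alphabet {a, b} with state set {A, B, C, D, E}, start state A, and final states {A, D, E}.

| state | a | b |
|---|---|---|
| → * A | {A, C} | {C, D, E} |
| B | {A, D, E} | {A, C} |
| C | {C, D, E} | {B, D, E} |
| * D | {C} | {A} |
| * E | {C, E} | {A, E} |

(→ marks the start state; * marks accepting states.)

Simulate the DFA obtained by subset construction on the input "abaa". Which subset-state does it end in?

{A, C, D, E}

Start: {A}.
δ(A,a) = {A, C}.
Union: {A, C}.
After a: {A, C}.
δ(A,b) = {C, D, E}; δ(C,b) = {B, D, E}.
Union: {B, C, D, E}.
After b: {B, C, D, E}.
δ(B,a) = {A, D, E}; δ(C,a) = {C, D, E}; δ(D,a) = {C}; δ(E,a) = {C, E}.
Union: {A, C, D, E}.
After a: {A, C, D, E}.
δ(A,a) = {A, C}; δ(C,a) = {C, D, E}; δ(D,a) = {C}; δ(E,a) = {C, E}.
Union: {A, C, D, E}.
After a: {A, C, D, E}.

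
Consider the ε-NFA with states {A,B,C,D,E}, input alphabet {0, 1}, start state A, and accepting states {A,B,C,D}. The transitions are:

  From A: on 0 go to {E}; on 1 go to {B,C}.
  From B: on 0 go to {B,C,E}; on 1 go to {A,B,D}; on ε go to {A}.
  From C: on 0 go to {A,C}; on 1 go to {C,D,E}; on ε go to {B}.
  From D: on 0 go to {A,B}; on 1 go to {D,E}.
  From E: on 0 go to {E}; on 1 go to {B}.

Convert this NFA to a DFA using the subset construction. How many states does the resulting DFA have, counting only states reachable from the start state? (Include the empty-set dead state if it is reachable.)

Start state of the DFA: {A} (ε-closure of the NFA start).
{A} --0--> {E}  [new]
{A} --1--> {A,B,C}  [new]
{E} --0--> {E}  [seen]
{E} --1--> {A,B}  [new]
{A,B,C} --0--> {A,B,C,E}  [new]
{A,B,C} --1--> {A,B,C,D,E}  [new]
{A,B} --0--> {A,B,C,E}  [seen]
{A,B} --1--> {A,B,C,D}  [new]
{A,B,C,E} --0--> {A,B,C,E}  [seen]
{A,B,C,E} --1--> {A,B,C,D,E}  [seen]
{A,B,C,D,E} --0--> {A,B,C,E}  [seen]
{A,B,C,D,E} --1--> {A,B,C,D,E}  [seen]
{A,B,C,D} --0--> {A,B,C,E}  [seen]
{A,B,C,D} --1--> {A,B,C,D,E}  [seen]
Reachable DFA states: {A}, {E}, {A,B,C}, {A,B}, {A,B,C,E}, {A,B,C,D,E}, {A,B,C,D}.

7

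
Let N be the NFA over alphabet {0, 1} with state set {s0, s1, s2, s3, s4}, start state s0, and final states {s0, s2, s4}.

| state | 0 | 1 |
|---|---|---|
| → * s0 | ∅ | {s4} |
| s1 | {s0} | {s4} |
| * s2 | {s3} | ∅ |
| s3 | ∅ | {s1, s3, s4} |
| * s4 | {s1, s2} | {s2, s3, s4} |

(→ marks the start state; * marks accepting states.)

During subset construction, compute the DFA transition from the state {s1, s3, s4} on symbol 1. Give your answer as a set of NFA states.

{s1, s2, s3, s4}

δ(s1,1) = {s4}; δ(s3,1) = {s1, s3, s4}; δ(s4,1) = {s2, s3, s4}.
Union: {s1, s2, s3, s4}.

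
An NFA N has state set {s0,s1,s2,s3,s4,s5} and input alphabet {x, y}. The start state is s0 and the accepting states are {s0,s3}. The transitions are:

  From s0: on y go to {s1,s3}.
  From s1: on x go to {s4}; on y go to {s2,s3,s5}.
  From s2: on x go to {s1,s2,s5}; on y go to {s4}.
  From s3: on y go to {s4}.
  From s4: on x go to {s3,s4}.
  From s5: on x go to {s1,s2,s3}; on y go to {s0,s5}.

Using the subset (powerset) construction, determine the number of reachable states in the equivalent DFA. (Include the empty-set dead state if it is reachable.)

13

Start state of the DFA: {s0}.
{s0} --x--> ∅  [new]
{s0} --y--> {s1,s3}  [new]
∅ --x--> ∅  [seen]
∅ --y--> ∅  [seen]
{s1,s3} --x--> {s4}  [new]
{s1,s3} --y--> {s2,s3,s4,s5}  [new]
{s4} --x--> {s3,s4}  [new]
{s4} --y--> ∅  [seen]
{s2,s3,s4,s5} --x--> {s1,s2,s3,s4,s5}  [new]
{s2,s3,s4,s5} --y--> {s0,s4,s5}  [new]
{s3,s4} --x--> {s3,s4}  [seen]
{s3,s4} --y--> {s4}  [seen]
{s1,s2,s3,s4,s5} --x--> {s1,s2,s3,s4,s5}  [seen]
{s1,s2,s3,s4,s5} --y--> {s0,s2,s3,s4,s5}  [new]
{s0,s4,s5} --x--> {s1,s2,s3,s4}  [new]
{s0,s4,s5} --y--> {s0,s1,s3,s5}  [new]
{s0,s2,s3,s4,s5} --x--> {s1,s2,s3,s4,s5}  [seen]
{s0,s2,s3,s4,s5} --y--> {s0,s1,s3,s4,s5}  [new]
{s1,s2,s3,s4} --x--> {s1,s2,s3,s4,s5}  [seen]
{s1,s2,s3,s4} --y--> {s2,s3,s4,s5}  [seen]
{s0,s1,s3,s5} --x--> {s1,s2,s3,s4}  [seen]
{s0,s1,s3,s5} --y--> {s0,s1,s2,s3,s4,s5}  [new]
{s0,s1,s3,s4,s5} --x--> {s1,s2,s3,s4}  [seen]
{s0,s1,s3,s4,s5} --y--> {s0,s1,s2,s3,s4,s5}  [seen]
{s0,s1,s2,s3,s4,s5} --x--> {s1,s2,s3,s4,s5}  [seen]
{s0,s1,s2,s3,s4,s5} --y--> {s0,s1,s2,s3,s4,s5}  [seen]
Reachable DFA states: {s0}, ∅, {s1,s3}, {s4}, {s2,s3,s4,s5}, {s3,s4}, {s1,s2,s3,s4,s5}, {s0,s4,s5}, {s0,s2,s3,s4,s5}, {s1,s2,s3,s4}, {s0,s1,s3,s5}, {s0,s1,s3,s4,s5}, {s0,s1,s2,s3,s4,s5}.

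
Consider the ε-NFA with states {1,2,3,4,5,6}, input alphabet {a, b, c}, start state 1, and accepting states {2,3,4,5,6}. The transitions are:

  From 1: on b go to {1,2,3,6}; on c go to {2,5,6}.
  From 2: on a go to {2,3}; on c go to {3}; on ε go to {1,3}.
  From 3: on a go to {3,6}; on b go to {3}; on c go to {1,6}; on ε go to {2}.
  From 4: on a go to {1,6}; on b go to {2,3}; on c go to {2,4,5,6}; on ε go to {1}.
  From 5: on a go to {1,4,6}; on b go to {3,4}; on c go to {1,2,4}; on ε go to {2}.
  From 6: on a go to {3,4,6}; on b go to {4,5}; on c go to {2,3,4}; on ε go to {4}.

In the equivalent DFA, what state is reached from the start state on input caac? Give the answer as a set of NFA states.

Start: {1}.
δ(1,c) = {2,5,6}.
Union: {2,5,6}.
ε-closure gives {1,2,3,4,5,6}.
After c: {1,2,3,4,5,6}.
δ(1,a) = ∅; δ(2,a) = {2,3}; δ(3,a) = {3,6}; δ(4,a) = {1,6}; δ(5,a) = {1,4,6}; δ(6,a) = {3,4,6}.
Union: {1,2,3,4,6}.
After a: {1,2,3,4,6}.
δ(1,a) = ∅; δ(2,a) = {2,3}; δ(3,a) = {3,6}; δ(4,a) = {1,6}; δ(6,a) = {3,4,6}.
Union: {1,2,3,4,6}.
After a: {1,2,3,4,6}.
δ(1,c) = {2,5,6}; δ(2,c) = {3}; δ(3,c) = {1,6}; δ(4,c) = {2,4,5,6}; δ(6,c) = {2,3,4}.
Union: {1,2,3,4,5,6}.
After c: {1,2,3,4,5,6}.

{1,2,3,4,5,6}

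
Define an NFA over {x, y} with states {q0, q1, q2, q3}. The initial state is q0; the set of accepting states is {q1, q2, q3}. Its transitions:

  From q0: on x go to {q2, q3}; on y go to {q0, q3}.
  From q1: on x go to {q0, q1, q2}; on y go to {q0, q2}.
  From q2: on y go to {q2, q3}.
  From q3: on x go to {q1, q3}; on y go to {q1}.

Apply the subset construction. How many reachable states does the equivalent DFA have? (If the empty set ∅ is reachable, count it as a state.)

9

Start state of the DFA: {q0}.
{q0} --x--> {q2, q3}  [new]
{q0} --y--> {q0, q3}  [new]
{q2, q3} --x--> {q1, q3}  [new]
{q2, q3} --y--> {q1, q2, q3}  [new]
{q0, q3} --x--> {q1, q2, q3}  [seen]
{q0, q3} --y--> {q0, q1, q3}  [new]
{q1, q3} --x--> {q0, q1, q2, q3}  [new]
{q1, q3} --y--> {q0, q1, q2}  [new]
{q1, q2, q3} --x--> {q0, q1, q2, q3}  [seen]
{q1, q2, q3} --y--> {q0, q1, q2, q3}  [seen]
{q0, q1, q3} --x--> {q0, q1, q2, q3}  [seen]
{q0, q1, q3} --y--> {q0, q1, q2, q3}  [seen]
{q0, q1, q2, q3} --x--> {q0, q1, q2, q3}  [seen]
{q0, q1, q2, q3} --y--> {q0, q1, q2, q3}  [seen]
{q0, q1, q2} --x--> {q0, q1, q2, q3}  [seen]
{q0, q1, q2} --y--> {q0, q2, q3}  [new]
{q0, q2, q3} --x--> {q1, q2, q3}  [seen]
{q0, q2, q3} --y--> {q0, q1, q2, q3}  [seen]
Reachable DFA states: {q0}, {q2, q3}, {q0, q3}, {q1, q3}, {q1, q2, q3}, {q0, q1, q3}, {q0, q1, q2, q3}, {q0, q1, q2}, {q0, q2, q3}.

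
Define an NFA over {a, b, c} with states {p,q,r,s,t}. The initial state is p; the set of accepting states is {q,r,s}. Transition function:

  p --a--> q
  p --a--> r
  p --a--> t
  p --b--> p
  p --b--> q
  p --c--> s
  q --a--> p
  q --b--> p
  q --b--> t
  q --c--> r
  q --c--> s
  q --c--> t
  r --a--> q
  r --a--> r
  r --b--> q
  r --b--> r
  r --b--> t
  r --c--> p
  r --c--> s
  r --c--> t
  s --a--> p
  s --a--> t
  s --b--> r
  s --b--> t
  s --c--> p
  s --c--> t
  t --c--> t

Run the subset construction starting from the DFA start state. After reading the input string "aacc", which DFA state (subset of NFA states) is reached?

Start: {p}.
δ(p,a) = {q,r,t}.
Union: {q,r,t}.
After a: {q,r,t}.
δ(q,a) = {p}; δ(r,a) = {q,r}; δ(t,a) = ∅.
Union: {p,q,r}.
After a: {p,q,r}.
δ(p,c) = {s}; δ(q,c) = {r,s,t}; δ(r,c) = {p,s,t}.
Union: {p,r,s,t}.
After c: {p,r,s,t}.
δ(p,c) = {s}; δ(r,c) = {p,s,t}; δ(s,c) = {p,t}; δ(t,c) = {t}.
Union: {p,s,t}.
After c: {p,s,t}.

{p,s,t}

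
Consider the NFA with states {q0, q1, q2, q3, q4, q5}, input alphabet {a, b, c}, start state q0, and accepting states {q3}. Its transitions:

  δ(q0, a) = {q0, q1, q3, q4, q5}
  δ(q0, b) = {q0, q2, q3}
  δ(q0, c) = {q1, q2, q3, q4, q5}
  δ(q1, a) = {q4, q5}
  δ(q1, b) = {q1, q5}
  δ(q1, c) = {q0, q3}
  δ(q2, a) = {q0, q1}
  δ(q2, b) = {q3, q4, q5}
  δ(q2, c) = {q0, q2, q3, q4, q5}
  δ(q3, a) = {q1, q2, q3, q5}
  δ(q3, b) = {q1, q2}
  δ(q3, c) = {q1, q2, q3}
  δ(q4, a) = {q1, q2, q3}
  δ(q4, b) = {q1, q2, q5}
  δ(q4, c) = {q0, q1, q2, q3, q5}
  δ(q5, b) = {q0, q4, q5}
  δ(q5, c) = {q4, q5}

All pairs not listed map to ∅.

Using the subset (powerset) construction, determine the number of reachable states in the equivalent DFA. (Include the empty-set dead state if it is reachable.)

5

Start state of the DFA: {q0}.
{q0} --a--> {q0, q1, q3, q4, q5}  [new]
{q0} --b--> {q0, q2, q3}  [new]
{q0} --c--> {q1, q2, q3, q4, q5}  [new]
{q0, q1, q3, q4, q5} --a--> {q0, q1, q2, q3, q4, q5}  [new]
{q0, q1, q3, q4, q5} --b--> {q0, q1, q2, q3, q4, q5}  [seen]
{q0, q1, q3, q4, q5} --c--> {q0, q1, q2, q3, q4, q5}  [seen]
{q0, q2, q3} --a--> {q0, q1, q2, q3, q4, q5}  [seen]
{q0, q2, q3} --b--> {q0, q1, q2, q3, q4, q5}  [seen]
{q0, q2, q3} --c--> {q0, q1, q2, q3, q4, q5}  [seen]
{q1, q2, q3, q4, q5} --a--> {q0, q1, q2, q3, q4, q5}  [seen]
{q1, q2, q3, q4, q5} --b--> {q0, q1, q2, q3, q4, q5}  [seen]
{q1, q2, q3, q4, q5} --c--> {q0, q1, q2, q3, q4, q5}  [seen]
{q0, q1, q2, q3, q4, q5} --a--> {q0, q1, q2, q3, q4, q5}  [seen]
{q0, q1, q2, q3, q4, q5} --b--> {q0, q1, q2, q3, q4, q5}  [seen]
{q0, q1, q2, q3, q4, q5} --c--> {q0, q1, q2, q3, q4, q5}  [seen]
Reachable DFA states: {q0}, {q0, q1, q3, q4, q5}, {q0, q2, q3}, {q1, q2, q3, q4, q5}, {q0, q1, q2, q3, q4, q5}.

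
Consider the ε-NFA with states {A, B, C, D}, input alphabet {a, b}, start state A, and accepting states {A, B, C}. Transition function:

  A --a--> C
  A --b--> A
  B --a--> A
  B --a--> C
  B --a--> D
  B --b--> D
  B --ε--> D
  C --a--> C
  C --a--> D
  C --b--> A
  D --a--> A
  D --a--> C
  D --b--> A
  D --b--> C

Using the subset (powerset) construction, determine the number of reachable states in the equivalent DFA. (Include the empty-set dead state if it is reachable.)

Start state of the DFA: {A} (ε-closure of the NFA start).
{A} --a--> {C}  [new]
{A} --b--> {A}  [seen]
{C} --a--> {C, D}  [new]
{C} --b--> {A}  [seen]
{C, D} --a--> {A, C, D}  [new]
{C, D} --b--> {A, C}  [new]
{A, C, D} --a--> {A, C, D}  [seen]
{A, C, D} --b--> {A, C}  [seen]
{A, C} --a--> {C, D}  [seen]
{A, C} --b--> {A}  [seen]
Reachable DFA states: {A}, {C}, {C, D}, {A, C, D}, {A, C}.

5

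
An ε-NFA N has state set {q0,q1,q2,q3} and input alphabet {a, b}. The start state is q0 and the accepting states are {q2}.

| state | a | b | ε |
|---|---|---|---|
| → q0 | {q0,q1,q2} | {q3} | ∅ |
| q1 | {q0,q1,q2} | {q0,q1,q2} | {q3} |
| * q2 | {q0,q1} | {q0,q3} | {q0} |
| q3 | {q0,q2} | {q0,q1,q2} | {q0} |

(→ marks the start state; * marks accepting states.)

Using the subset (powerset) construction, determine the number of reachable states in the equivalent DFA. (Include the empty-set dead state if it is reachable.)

3

Start state of the DFA: {q0} (ε-closure of the NFA start).
{q0} --a--> {q0,q1,q2,q3}  [new]
{q0} --b--> {q0,q3}  [new]
{q0,q1,q2,q3} --a--> {q0,q1,q2,q3}  [seen]
{q0,q1,q2,q3} --b--> {q0,q1,q2,q3}  [seen]
{q0,q3} --a--> {q0,q1,q2,q3}  [seen]
{q0,q3} --b--> {q0,q1,q2,q3}  [seen]
Reachable DFA states: {q0}, {q0,q1,q2,q3}, {q0,q3}.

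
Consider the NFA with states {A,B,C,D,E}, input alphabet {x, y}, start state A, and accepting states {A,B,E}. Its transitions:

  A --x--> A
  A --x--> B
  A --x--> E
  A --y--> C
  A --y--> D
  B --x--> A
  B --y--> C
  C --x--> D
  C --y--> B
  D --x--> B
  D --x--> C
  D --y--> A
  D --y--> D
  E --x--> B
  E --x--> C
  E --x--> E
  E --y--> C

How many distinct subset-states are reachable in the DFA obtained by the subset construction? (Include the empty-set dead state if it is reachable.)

9

Start state of the DFA: {A}.
{A} --x--> {A,B,E}  [new]
{A} --y--> {C,D}  [new]
{A,B,E} --x--> {A,B,C,E}  [new]
{A,B,E} --y--> {C,D}  [seen]
{C,D} --x--> {B,C,D}  [new]
{C,D} --y--> {A,B,D}  [new]
{A,B,C,E} --x--> {A,B,C,D,E}  [new]
{A,B,C,E} --y--> {B,C,D}  [seen]
{B,C,D} --x--> {A,B,C,D}  [new]
{B,C,D} --y--> {A,B,C,D}  [seen]
{A,B,D} --x--> {A,B,C,E}  [seen]
{A,B,D} --y--> {A,C,D}  [new]
{A,B,C,D,E} --x--> {A,B,C,D,E}  [seen]
{A,B,C,D,E} --y--> {A,B,C,D}  [seen]
{A,B,C,D} --x--> {A,B,C,D,E}  [seen]
{A,B,C,D} --y--> {A,B,C,D}  [seen]
{A,C,D} --x--> {A,B,C,D,E}  [seen]
{A,C,D} --y--> {A,B,C,D}  [seen]
Reachable DFA states: {A}, {A,B,E}, {C,D}, {A,B,C,E}, {B,C,D}, {A,B,D}, {A,B,C,D,E}, {A,B,C,D}, {A,C,D}.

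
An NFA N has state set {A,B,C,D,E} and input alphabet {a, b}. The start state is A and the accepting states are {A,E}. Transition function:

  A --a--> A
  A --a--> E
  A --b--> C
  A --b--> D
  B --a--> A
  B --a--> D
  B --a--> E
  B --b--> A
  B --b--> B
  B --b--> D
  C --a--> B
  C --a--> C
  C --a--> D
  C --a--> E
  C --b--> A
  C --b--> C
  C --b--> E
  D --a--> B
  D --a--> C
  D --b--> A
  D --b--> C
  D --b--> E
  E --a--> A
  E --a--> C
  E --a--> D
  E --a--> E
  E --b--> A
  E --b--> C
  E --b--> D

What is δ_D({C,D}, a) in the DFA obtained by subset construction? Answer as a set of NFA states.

{B,C,D,E}

δ(C,a) = {B,C,D,E}; δ(D,a) = {B,C}.
Union: {B,C,D,E}.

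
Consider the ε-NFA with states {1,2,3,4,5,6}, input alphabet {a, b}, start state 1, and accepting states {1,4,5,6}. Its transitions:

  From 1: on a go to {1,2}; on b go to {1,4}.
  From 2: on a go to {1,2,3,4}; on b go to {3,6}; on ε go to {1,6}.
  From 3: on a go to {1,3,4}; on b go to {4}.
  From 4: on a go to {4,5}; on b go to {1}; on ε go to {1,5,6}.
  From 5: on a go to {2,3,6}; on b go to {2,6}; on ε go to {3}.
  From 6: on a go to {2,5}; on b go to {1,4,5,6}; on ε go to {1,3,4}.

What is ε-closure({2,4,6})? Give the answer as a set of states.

{1,2,3,4,5,6}

Begin with {2,4,6}.
2 →ε {1,6}; add 1.
4 →ε {1,5,6}; add 5.
5 →ε {3}; add 3.
ε-closure = {1,2,3,4,5,6}.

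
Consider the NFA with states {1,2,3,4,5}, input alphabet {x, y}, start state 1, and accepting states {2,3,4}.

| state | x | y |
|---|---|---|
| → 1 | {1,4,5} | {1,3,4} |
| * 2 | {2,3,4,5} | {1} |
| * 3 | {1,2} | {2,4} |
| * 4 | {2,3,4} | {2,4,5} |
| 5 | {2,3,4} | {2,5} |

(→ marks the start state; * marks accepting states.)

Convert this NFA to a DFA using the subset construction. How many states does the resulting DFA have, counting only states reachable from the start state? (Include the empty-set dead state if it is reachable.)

Start state of the DFA: {1}.
{1} --x--> {1,4,5}  [new]
{1} --y--> {1,3,4}  [new]
{1,4,5} --x--> {1,2,3,4,5}  [new]
{1,4,5} --y--> {1,2,3,4,5}  [seen]
{1,3,4} --x--> {1,2,3,4,5}  [seen]
{1,3,4} --y--> {1,2,3,4,5}  [seen]
{1,2,3,4,5} --x--> {1,2,3,4,5}  [seen]
{1,2,3,4,5} --y--> {1,2,3,4,5}  [seen]
Reachable DFA states: {1}, {1,4,5}, {1,3,4}, {1,2,3,4,5}.

4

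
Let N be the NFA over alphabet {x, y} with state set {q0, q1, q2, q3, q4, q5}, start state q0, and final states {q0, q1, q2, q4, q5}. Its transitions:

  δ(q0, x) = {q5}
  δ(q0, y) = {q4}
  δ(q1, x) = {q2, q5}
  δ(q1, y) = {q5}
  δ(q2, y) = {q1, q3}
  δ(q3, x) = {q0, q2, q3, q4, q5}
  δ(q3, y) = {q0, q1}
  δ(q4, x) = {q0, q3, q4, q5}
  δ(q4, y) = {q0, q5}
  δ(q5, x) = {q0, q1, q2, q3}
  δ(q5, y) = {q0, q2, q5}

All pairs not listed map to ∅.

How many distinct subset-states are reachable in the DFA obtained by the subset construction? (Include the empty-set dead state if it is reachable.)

Start state of the DFA: {q0}.
{q0} --x--> {q5}  [new]
{q0} --y--> {q4}  [new]
{q5} --x--> {q0, q1, q2, q3}  [new]
{q5} --y--> {q0, q2, q5}  [new]
{q4} --x--> {q0, q3, q4, q5}  [new]
{q4} --y--> {q0, q5}  [new]
{q0, q1, q2, q3} --x--> {q0, q2, q3, q4, q5}  [new]
{q0, q1, q2, q3} --y--> {q0, q1, q3, q4, q5}  [new]
{q0, q2, q5} --x--> {q0, q1, q2, q3, q5}  [new]
{q0, q2, q5} --y--> {q0, q1, q2, q3, q4, q5}  [new]
{q0, q3, q4, q5} --x--> {q0, q1, q2, q3, q4, q5}  [seen]
{q0, q3, q4, q5} --y--> {q0, q1, q2, q4, q5}  [new]
{q0, q5} --x--> {q0, q1, q2, q3, q5}  [seen]
{q0, q5} --y--> {q0, q2, q4, q5}  [new]
{q0, q2, q3, q4, q5} --x--> {q0, q1, q2, q3, q4, q5}  [seen]
{q0, q2, q3, q4, q5} --y--> {q0, q1, q2, q3, q4, q5}  [seen]
{q0, q1, q3, q4, q5} --x--> {q0, q1, q2, q3, q4, q5}  [seen]
{q0, q1, q3, q4, q5} --y--> {q0, q1, q2, q4, q5}  [seen]
{q0, q1, q2, q3, q5} --x--> {q0, q1, q2, q3, q4, q5}  [seen]
{q0, q1, q2, q3, q5} --y--> {q0, q1, q2, q3, q4, q5}  [seen]
{q0, q1, q2, q3, q4, q5} --x--> {q0, q1, q2, q3, q4, q5}  [seen]
{q0, q1, q2, q3, q4, q5} --y--> {q0, q1, q2, q3, q4, q5}  [seen]
{q0, q1, q2, q4, q5} --x--> {q0, q1, q2, q3, q4, q5}  [seen]
{q0, q1, q2, q4, q5} --y--> {q0, q1, q2, q3, q4, q5}  [seen]
{q0, q2, q4, q5} --x--> {q0, q1, q2, q3, q4, q5}  [seen]
{q0, q2, q4, q5} --y--> {q0, q1, q2, q3, q4, q5}  [seen]
Reachable DFA states: {q0}, {q5}, {q4}, {q0, q1, q2, q3}, {q0, q2, q5}, {q0, q3, q4, q5}, {q0, q5}, {q0, q2, q3, q4, q5}, {q0, q1, q3, q4, q5}, {q0, q1, q2, q3, q5}, {q0, q1, q2, q3, q4, q5}, {q0, q1, q2, q4, q5}, {q0, q2, q4, q5}.

13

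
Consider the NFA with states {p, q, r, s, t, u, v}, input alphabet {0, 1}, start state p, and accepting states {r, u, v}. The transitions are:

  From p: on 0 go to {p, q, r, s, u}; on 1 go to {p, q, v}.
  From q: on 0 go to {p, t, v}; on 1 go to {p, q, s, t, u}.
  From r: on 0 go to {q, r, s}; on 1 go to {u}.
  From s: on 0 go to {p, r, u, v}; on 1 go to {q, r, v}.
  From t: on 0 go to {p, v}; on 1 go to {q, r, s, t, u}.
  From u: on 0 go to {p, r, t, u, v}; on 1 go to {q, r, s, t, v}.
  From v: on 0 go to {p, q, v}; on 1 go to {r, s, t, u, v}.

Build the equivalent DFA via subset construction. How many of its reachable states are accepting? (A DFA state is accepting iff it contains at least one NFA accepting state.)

3

Start state of the DFA: {p}.
{p} --0--> {p, q, r, s, u}  [new]
{p} --1--> {p, q, v}  [new]
{p, q, r, s, u} --0--> {p, q, r, s, t, u, v}  [new]
{p, q, r, s, u} --1--> {p, q, r, s, t, u, v}  [seen]
{p, q, v} --0--> {p, q, r, s, t, u, v}  [seen]
{p, q, v} --1--> {p, q, r, s, t, u, v}  [seen]
{p, q, r, s, t, u, v} --0--> {p, q, r, s, t, u, v}  [seen]
{p, q, r, s, t, u, v} --1--> {p, q, r, s, t, u, v}  [seen]
Reachable DFA states: {p}, {p, q, r, s, u}, {p, q, v}, {p, q, r, s, t, u, v}.
Accepting DFA states (contain an NFA accepting state): {p, q, r, s, u}, {p, q, v}, {p, q, r, s, t, u, v}.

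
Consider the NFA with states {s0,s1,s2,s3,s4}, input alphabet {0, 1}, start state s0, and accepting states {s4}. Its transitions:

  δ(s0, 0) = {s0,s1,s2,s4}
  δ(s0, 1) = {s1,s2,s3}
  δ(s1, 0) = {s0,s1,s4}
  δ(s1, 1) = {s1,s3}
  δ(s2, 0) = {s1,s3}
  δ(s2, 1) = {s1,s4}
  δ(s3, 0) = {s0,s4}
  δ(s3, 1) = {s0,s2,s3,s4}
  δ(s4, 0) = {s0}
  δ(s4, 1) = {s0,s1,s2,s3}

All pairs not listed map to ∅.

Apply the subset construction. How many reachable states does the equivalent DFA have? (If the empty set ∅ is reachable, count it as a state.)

5

Start state of the DFA: {s0}.
{s0} --0--> {s0,s1,s2,s4}  [new]
{s0} --1--> {s1,s2,s3}  [new]
{s0,s1,s2,s4} --0--> {s0,s1,s2,s3,s4}  [new]
{s0,s1,s2,s4} --1--> {s0,s1,s2,s3,s4}  [seen]
{s1,s2,s3} --0--> {s0,s1,s3,s4}  [new]
{s1,s2,s3} --1--> {s0,s1,s2,s3,s4}  [seen]
{s0,s1,s2,s3,s4} --0--> {s0,s1,s2,s3,s4}  [seen]
{s0,s1,s2,s3,s4} --1--> {s0,s1,s2,s3,s4}  [seen]
{s0,s1,s3,s4} --0--> {s0,s1,s2,s4}  [seen]
{s0,s1,s3,s4} --1--> {s0,s1,s2,s3,s4}  [seen]
Reachable DFA states: {s0}, {s0,s1,s2,s4}, {s1,s2,s3}, {s0,s1,s2,s3,s4}, {s0,s1,s3,s4}.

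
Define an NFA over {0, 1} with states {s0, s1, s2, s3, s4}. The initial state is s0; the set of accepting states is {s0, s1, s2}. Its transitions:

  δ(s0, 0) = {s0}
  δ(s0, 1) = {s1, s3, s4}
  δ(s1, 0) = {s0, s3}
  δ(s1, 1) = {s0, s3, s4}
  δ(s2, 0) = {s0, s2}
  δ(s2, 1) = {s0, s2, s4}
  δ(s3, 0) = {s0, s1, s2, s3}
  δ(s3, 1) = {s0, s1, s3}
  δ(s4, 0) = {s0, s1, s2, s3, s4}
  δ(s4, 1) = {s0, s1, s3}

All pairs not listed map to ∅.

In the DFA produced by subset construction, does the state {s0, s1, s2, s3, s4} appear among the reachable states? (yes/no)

Start state of the DFA: {s0}.
{s0} --0--> {s0}  [seen]
{s0} --1--> {s1, s3, s4}  [new]
{s1, s3, s4} --0--> {s0, s1, s2, s3, s4}  [new]
{s1, s3, s4} --1--> {s0, s1, s3, s4}  [new]
{s0, s1, s2, s3, s4} --0--> {s0, s1, s2, s3, s4}  [seen]
{s0, s1, s2, s3, s4} --1--> {s0, s1, s2, s3, s4}  [seen]
{s0, s1, s3, s4} --0--> {s0, s1, s2, s3, s4}  [seen]
{s0, s1, s3, s4} --1--> {s0, s1, s3, s4}  [seen]
Reachable DFA states: {s0}, {s1, s3, s4}, {s0, s1, s2, s3, s4}, {s0, s1, s3, s4}.
{s0, s1, s2, s3, s4} is among them.

yes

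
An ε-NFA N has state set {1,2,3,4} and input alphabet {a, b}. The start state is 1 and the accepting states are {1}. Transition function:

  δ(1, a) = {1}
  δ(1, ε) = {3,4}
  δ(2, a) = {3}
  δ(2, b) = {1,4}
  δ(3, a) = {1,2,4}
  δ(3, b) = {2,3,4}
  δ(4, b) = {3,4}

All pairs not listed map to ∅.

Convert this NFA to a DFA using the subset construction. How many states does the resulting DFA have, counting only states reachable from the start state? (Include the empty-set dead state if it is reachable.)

Start state of the DFA: {1,3,4} (ε-closure of the NFA start).
{1,3,4} --a--> {1,2,3,4}  [new]
{1,3,4} --b--> {2,3,4}  [new]
{1,2,3,4} --a--> {1,2,3,4}  [seen]
{1,2,3,4} --b--> {1,2,3,4}  [seen]
{2,3,4} --a--> {1,2,3,4}  [seen]
{2,3,4} --b--> {1,2,3,4}  [seen]
Reachable DFA states: {1,3,4}, {1,2,3,4}, {2,3,4}.

3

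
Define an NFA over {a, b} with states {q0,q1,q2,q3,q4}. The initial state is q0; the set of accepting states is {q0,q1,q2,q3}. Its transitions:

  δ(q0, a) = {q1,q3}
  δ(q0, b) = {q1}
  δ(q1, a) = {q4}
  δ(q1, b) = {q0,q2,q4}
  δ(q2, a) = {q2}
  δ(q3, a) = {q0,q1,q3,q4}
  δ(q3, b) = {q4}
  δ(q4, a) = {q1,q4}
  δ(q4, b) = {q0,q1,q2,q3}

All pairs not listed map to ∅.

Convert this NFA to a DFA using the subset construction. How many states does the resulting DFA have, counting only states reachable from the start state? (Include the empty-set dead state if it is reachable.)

Start state of the DFA: {q0}.
{q0} --a--> {q1,q3}  [new]
{q0} --b--> {q1}  [new]
{q1,q3} --a--> {q0,q1,q3,q4}  [new]
{q1,q3} --b--> {q0,q2,q4}  [new]
{q1} --a--> {q4}  [new]
{q1} --b--> {q0,q2,q4}  [seen]
{q0,q1,q3,q4} --a--> {q0,q1,q3,q4}  [seen]
{q0,q1,q3,q4} --b--> {q0,q1,q2,q3,q4}  [new]
{q0,q2,q4} --a--> {q1,q2,q3,q4}  [new]
{q0,q2,q4} --b--> {q0,q1,q2,q3}  [new]
{q4} --a--> {q1,q4}  [new]
{q4} --b--> {q0,q1,q2,q3}  [seen]
{q0,q1,q2,q3,q4} --a--> {q0,q1,q2,q3,q4}  [seen]
{q0,q1,q2,q3,q4} --b--> {q0,q1,q2,q3,q4}  [seen]
{q1,q2,q3,q4} --a--> {q0,q1,q2,q3,q4}  [seen]
{q1,q2,q3,q4} --b--> {q0,q1,q2,q3,q4}  [seen]
{q0,q1,q2,q3} --a--> {q0,q1,q2,q3,q4}  [seen]
{q0,q1,q2,q3} --b--> {q0,q1,q2,q4}  [new]
{q1,q4} --a--> {q1,q4}  [seen]
{q1,q4} --b--> {q0,q1,q2,q3,q4}  [seen]
{q0,q1,q2,q4} --a--> {q1,q2,q3,q4}  [seen]
{q0,q1,q2,q4} --b--> {q0,q1,q2,q3,q4}  [seen]
Reachable DFA states: {q0}, {q1,q3}, {q1}, {q0,q1,q3,q4}, {q0,q2,q4}, {q4}, {q0,q1,q2,q3,q4}, {q1,q2,q3,q4}, {q0,q1,q2,q3}, {q1,q4}, {q0,q1,q2,q4}.

11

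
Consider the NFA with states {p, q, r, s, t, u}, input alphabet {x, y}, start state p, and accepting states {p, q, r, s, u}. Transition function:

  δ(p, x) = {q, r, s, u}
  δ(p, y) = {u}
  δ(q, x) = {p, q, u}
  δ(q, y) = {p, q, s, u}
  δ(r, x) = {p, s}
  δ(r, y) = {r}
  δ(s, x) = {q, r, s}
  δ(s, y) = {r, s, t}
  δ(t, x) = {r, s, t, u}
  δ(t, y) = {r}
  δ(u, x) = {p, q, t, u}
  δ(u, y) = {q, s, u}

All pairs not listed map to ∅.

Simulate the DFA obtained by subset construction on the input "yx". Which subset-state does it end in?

{p, q, t, u}

Start: {p}.
δ(p,y) = {u}.
Union: {u}.
After y: {u}.
δ(u,x) = {p, q, t, u}.
Union: {p, q, t, u}.
After x: {p, q, t, u}.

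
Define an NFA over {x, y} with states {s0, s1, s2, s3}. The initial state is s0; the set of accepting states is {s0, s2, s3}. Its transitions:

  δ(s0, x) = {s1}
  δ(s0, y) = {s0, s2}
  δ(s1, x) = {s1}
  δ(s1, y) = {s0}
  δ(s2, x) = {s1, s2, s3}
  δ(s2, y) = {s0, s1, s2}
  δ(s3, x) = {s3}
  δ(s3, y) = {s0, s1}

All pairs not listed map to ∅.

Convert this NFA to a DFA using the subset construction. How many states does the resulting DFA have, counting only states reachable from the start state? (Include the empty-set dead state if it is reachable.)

Start state of the DFA: {s0}.
{s0} --x--> {s1}  [new]
{s0} --y--> {s0, s2}  [new]
{s1} --x--> {s1}  [seen]
{s1} --y--> {s0}  [seen]
{s0, s2} --x--> {s1, s2, s3}  [new]
{s0, s2} --y--> {s0, s1, s2}  [new]
{s1, s2, s3} --x--> {s1, s2, s3}  [seen]
{s1, s2, s3} --y--> {s0, s1, s2}  [seen]
{s0, s1, s2} --x--> {s1, s2, s3}  [seen]
{s0, s1, s2} --y--> {s0, s1, s2}  [seen]
Reachable DFA states: {s0}, {s1}, {s0, s2}, {s1, s2, s3}, {s0, s1, s2}.

5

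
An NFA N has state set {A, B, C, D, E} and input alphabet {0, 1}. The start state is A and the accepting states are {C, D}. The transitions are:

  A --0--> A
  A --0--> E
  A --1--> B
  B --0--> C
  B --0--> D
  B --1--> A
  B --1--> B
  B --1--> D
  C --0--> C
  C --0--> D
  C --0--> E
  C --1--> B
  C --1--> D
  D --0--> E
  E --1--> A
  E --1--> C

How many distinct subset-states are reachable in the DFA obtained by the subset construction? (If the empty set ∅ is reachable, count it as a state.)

10

Start state of the DFA: {A}.
{A} --0--> {A, E}  [new]
{A} --1--> {B}  [new]
{A, E} --0--> {A, E}  [seen]
{A, E} --1--> {A, B, C}  [new]
{B} --0--> {C, D}  [new]
{B} --1--> {A, B, D}  [new]
{A, B, C} --0--> {A, C, D, E}  [new]
{A, B, C} --1--> {A, B, D}  [seen]
{C, D} --0--> {C, D, E}  [new]
{C, D} --1--> {B, D}  [new]
{A, B, D} --0--> {A, C, D, E}  [seen]
{A, B, D} --1--> {A, B, D}  [seen]
{A, C, D, E} --0--> {A, C, D, E}  [seen]
{A, C, D, E} --1--> {A, B, C, D}  [new]
{C, D, E} --0--> {C, D, E}  [seen]
{C, D, E} --1--> {A, B, C, D}  [seen]
{B, D} --0--> {C, D, E}  [seen]
{B, D} --1--> {A, B, D}  [seen]
{A, B, C, D} --0--> {A, C, D, E}  [seen]
{A, B, C, D} --1--> {A, B, D}  [seen]
Reachable DFA states: {A}, {A, E}, {B}, {A, B, C}, {C, D}, {A, B, D}, {A, C, D, E}, {C, D, E}, {B, D}, {A, B, C, D}.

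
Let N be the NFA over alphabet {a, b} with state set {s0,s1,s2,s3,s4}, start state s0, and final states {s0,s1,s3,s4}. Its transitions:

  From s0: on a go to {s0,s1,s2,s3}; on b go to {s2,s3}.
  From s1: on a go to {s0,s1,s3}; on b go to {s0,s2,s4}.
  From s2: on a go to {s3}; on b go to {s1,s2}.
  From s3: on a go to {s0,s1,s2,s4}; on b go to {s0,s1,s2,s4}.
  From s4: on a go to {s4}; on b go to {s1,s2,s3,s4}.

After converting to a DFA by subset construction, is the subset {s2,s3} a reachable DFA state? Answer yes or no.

yes

Start state of the DFA: {s0}.
{s0} --a--> {s0,s1,s2,s3}  [new]
{s0} --b--> {s2,s3}  [new]
{s0,s1,s2,s3} --a--> {s0,s1,s2,s3,s4}  [new]
{s0,s1,s2,s3} --b--> {s0,s1,s2,s3,s4}  [seen]
{s2,s3} --a--> {s0,s1,s2,s3,s4}  [seen]
{s2,s3} --b--> {s0,s1,s2,s4}  [new]
{s0,s1,s2,s3,s4} --a--> {s0,s1,s2,s3,s4}  [seen]
{s0,s1,s2,s3,s4} --b--> {s0,s1,s2,s3,s4}  [seen]
{s0,s1,s2,s4} --a--> {s0,s1,s2,s3,s4}  [seen]
{s0,s1,s2,s4} --b--> {s0,s1,s2,s3,s4}  [seen]
Reachable DFA states: {s0}, {s0,s1,s2,s3}, {s2,s3}, {s0,s1,s2,s3,s4}, {s0,s1,s2,s4}.
{s2,s3} is among them.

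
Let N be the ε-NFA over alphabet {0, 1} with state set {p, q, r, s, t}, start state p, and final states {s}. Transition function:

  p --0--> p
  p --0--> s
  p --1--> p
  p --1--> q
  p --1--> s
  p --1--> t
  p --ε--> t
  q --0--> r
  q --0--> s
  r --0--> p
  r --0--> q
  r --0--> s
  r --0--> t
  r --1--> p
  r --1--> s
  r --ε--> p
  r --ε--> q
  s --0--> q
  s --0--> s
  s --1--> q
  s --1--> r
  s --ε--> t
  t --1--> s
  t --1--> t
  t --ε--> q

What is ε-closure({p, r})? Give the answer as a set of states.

Begin with {p, r}.
p →ε {t}; add t.
t →ε {q}; add q.
ε-closure = {p, q, r, t}.

{p, q, r, t}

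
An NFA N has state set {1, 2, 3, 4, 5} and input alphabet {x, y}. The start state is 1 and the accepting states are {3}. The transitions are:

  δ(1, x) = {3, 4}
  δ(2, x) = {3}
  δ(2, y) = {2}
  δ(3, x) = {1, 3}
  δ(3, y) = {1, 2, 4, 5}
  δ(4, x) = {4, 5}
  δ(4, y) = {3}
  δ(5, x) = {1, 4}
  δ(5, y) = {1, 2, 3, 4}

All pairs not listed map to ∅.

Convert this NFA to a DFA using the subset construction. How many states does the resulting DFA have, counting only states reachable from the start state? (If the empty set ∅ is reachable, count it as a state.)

Start state of the DFA: {1}.
{1} --x--> {3, 4}  [new]
{1} --y--> ∅  [new]
{3, 4} --x--> {1, 3, 4, 5}  [new]
{3, 4} --y--> {1, 2, 3, 4, 5}  [new]
∅ --x--> ∅  [seen]
∅ --y--> ∅  [seen]
{1, 3, 4, 5} --x--> {1, 3, 4, 5}  [seen]
{1, 3, 4, 5} --y--> {1, 2, 3, 4, 5}  [seen]
{1, 2, 3, 4, 5} --x--> {1, 3, 4, 5}  [seen]
{1, 2, 3, 4, 5} --y--> {1, 2, 3, 4, 5}  [seen]
Reachable DFA states: {1}, {3, 4}, ∅, {1, 3, 4, 5}, {1, 2, 3, 4, 5}.

5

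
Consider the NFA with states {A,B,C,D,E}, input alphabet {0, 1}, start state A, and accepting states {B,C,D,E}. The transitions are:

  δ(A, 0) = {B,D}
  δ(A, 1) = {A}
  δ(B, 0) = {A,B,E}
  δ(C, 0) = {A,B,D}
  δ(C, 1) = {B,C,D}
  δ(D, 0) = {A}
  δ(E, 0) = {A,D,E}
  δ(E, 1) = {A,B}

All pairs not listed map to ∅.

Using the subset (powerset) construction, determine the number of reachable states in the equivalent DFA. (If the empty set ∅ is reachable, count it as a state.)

Start state of the DFA: {A}.
{A} --0--> {B,D}  [new]
{A} --1--> {A}  [seen]
{B,D} --0--> {A,B,E}  [new]
{B,D} --1--> ∅  [new]
{A,B,E} --0--> {A,B,D,E}  [new]
{A,B,E} --1--> {A,B}  [new]
∅ --0--> ∅  [seen]
∅ --1--> ∅  [seen]
{A,B,D,E} --0--> {A,B,D,E}  [seen]
{A,B,D,E} --1--> {A,B}  [seen]
{A,B} --0--> {A,B,D,E}  [seen]
{A,B} --1--> {A}  [seen]
Reachable DFA states: {A}, {B,D}, {A,B,E}, ∅, {A,B,D,E}, {A,B}.

6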